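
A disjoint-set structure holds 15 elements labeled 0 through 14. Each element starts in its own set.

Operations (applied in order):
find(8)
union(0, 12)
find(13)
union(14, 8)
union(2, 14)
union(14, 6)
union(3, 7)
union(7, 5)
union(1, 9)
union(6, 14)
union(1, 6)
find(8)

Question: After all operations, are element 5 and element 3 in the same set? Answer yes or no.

Step 1: find(8) -> no change; set of 8 is {8}
Step 2: union(0, 12) -> merged; set of 0 now {0, 12}
Step 3: find(13) -> no change; set of 13 is {13}
Step 4: union(14, 8) -> merged; set of 14 now {8, 14}
Step 5: union(2, 14) -> merged; set of 2 now {2, 8, 14}
Step 6: union(14, 6) -> merged; set of 14 now {2, 6, 8, 14}
Step 7: union(3, 7) -> merged; set of 3 now {3, 7}
Step 8: union(7, 5) -> merged; set of 7 now {3, 5, 7}
Step 9: union(1, 9) -> merged; set of 1 now {1, 9}
Step 10: union(6, 14) -> already same set; set of 6 now {2, 6, 8, 14}
Step 11: union(1, 6) -> merged; set of 1 now {1, 2, 6, 8, 9, 14}
Step 12: find(8) -> no change; set of 8 is {1, 2, 6, 8, 9, 14}
Set of 5: {3, 5, 7}; 3 is a member.

Answer: yes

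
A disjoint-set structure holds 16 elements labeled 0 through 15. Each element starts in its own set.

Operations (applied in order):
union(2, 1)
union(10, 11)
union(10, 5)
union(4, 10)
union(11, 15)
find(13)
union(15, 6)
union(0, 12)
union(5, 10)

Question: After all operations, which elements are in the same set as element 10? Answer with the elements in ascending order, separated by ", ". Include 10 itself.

Step 1: union(2, 1) -> merged; set of 2 now {1, 2}
Step 2: union(10, 11) -> merged; set of 10 now {10, 11}
Step 3: union(10, 5) -> merged; set of 10 now {5, 10, 11}
Step 4: union(4, 10) -> merged; set of 4 now {4, 5, 10, 11}
Step 5: union(11, 15) -> merged; set of 11 now {4, 5, 10, 11, 15}
Step 6: find(13) -> no change; set of 13 is {13}
Step 7: union(15, 6) -> merged; set of 15 now {4, 5, 6, 10, 11, 15}
Step 8: union(0, 12) -> merged; set of 0 now {0, 12}
Step 9: union(5, 10) -> already same set; set of 5 now {4, 5, 6, 10, 11, 15}
Component of 10: {4, 5, 6, 10, 11, 15}

Answer: 4, 5, 6, 10, 11, 15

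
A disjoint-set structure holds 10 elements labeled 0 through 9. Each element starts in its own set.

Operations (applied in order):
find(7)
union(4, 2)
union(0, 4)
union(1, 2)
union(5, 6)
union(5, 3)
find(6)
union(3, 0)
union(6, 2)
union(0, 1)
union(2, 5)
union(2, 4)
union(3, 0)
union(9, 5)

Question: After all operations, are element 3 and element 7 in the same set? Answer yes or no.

Step 1: find(7) -> no change; set of 7 is {7}
Step 2: union(4, 2) -> merged; set of 4 now {2, 4}
Step 3: union(0, 4) -> merged; set of 0 now {0, 2, 4}
Step 4: union(1, 2) -> merged; set of 1 now {0, 1, 2, 4}
Step 5: union(5, 6) -> merged; set of 5 now {5, 6}
Step 6: union(5, 3) -> merged; set of 5 now {3, 5, 6}
Step 7: find(6) -> no change; set of 6 is {3, 5, 6}
Step 8: union(3, 0) -> merged; set of 3 now {0, 1, 2, 3, 4, 5, 6}
Step 9: union(6, 2) -> already same set; set of 6 now {0, 1, 2, 3, 4, 5, 6}
Step 10: union(0, 1) -> already same set; set of 0 now {0, 1, 2, 3, 4, 5, 6}
Step 11: union(2, 5) -> already same set; set of 2 now {0, 1, 2, 3, 4, 5, 6}
Step 12: union(2, 4) -> already same set; set of 2 now {0, 1, 2, 3, 4, 5, 6}
Step 13: union(3, 0) -> already same set; set of 3 now {0, 1, 2, 3, 4, 5, 6}
Step 14: union(9, 5) -> merged; set of 9 now {0, 1, 2, 3, 4, 5, 6, 9}
Set of 3: {0, 1, 2, 3, 4, 5, 6, 9}; 7 is not a member.

Answer: no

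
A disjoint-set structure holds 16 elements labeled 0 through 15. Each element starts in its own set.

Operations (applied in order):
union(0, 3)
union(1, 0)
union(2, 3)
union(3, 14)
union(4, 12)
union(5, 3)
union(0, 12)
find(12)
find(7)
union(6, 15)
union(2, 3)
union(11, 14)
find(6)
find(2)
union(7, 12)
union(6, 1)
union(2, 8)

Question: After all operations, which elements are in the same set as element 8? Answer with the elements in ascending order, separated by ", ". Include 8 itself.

Answer: 0, 1, 2, 3, 4, 5, 6, 7, 8, 11, 12, 14, 15

Derivation:
Step 1: union(0, 3) -> merged; set of 0 now {0, 3}
Step 2: union(1, 0) -> merged; set of 1 now {0, 1, 3}
Step 3: union(2, 3) -> merged; set of 2 now {0, 1, 2, 3}
Step 4: union(3, 14) -> merged; set of 3 now {0, 1, 2, 3, 14}
Step 5: union(4, 12) -> merged; set of 4 now {4, 12}
Step 6: union(5, 3) -> merged; set of 5 now {0, 1, 2, 3, 5, 14}
Step 7: union(0, 12) -> merged; set of 0 now {0, 1, 2, 3, 4, 5, 12, 14}
Step 8: find(12) -> no change; set of 12 is {0, 1, 2, 3, 4, 5, 12, 14}
Step 9: find(7) -> no change; set of 7 is {7}
Step 10: union(6, 15) -> merged; set of 6 now {6, 15}
Step 11: union(2, 3) -> already same set; set of 2 now {0, 1, 2, 3, 4, 5, 12, 14}
Step 12: union(11, 14) -> merged; set of 11 now {0, 1, 2, 3, 4, 5, 11, 12, 14}
Step 13: find(6) -> no change; set of 6 is {6, 15}
Step 14: find(2) -> no change; set of 2 is {0, 1, 2, 3, 4, 5, 11, 12, 14}
Step 15: union(7, 12) -> merged; set of 7 now {0, 1, 2, 3, 4, 5, 7, 11, 12, 14}
Step 16: union(6, 1) -> merged; set of 6 now {0, 1, 2, 3, 4, 5, 6, 7, 11, 12, 14, 15}
Step 17: union(2, 8) -> merged; set of 2 now {0, 1, 2, 3, 4, 5, 6, 7, 8, 11, 12, 14, 15}
Component of 8: {0, 1, 2, 3, 4, 5, 6, 7, 8, 11, 12, 14, 15}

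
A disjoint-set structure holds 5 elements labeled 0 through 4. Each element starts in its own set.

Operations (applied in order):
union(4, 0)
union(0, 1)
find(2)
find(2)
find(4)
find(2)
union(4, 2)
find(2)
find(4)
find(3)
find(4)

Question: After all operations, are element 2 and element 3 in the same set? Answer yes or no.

Step 1: union(4, 0) -> merged; set of 4 now {0, 4}
Step 2: union(0, 1) -> merged; set of 0 now {0, 1, 4}
Step 3: find(2) -> no change; set of 2 is {2}
Step 4: find(2) -> no change; set of 2 is {2}
Step 5: find(4) -> no change; set of 4 is {0, 1, 4}
Step 6: find(2) -> no change; set of 2 is {2}
Step 7: union(4, 2) -> merged; set of 4 now {0, 1, 2, 4}
Step 8: find(2) -> no change; set of 2 is {0, 1, 2, 4}
Step 9: find(4) -> no change; set of 4 is {0, 1, 2, 4}
Step 10: find(3) -> no change; set of 3 is {3}
Step 11: find(4) -> no change; set of 4 is {0, 1, 2, 4}
Set of 2: {0, 1, 2, 4}; 3 is not a member.

Answer: no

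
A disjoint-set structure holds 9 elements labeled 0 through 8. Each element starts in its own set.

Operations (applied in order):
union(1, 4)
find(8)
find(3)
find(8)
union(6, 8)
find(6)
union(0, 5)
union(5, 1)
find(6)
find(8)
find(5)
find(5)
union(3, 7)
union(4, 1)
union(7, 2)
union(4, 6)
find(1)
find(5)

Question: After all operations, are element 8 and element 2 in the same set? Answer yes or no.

Answer: no

Derivation:
Step 1: union(1, 4) -> merged; set of 1 now {1, 4}
Step 2: find(8) -> no change; set of 8 is {8}
Step 3: find(3) -> no change; set of 3 is {3}
Step 4: find(8) -> no change; set of 8 is {8}
Step 5: union(6, 8) -> merged; set of 6 now {6, 8}
Step 6: find(6) -> no change; set of 6 is {6, 8}
Step 7: union(0, 5) -> merged; set of 0 now {0, 5}
Step 8: union(5, 1) -> merged; set of 5 now {0, 1, 4, 5}
Step 9: find(6) -> no change; set of 6 is {6, 8}
Step 10: find(8) -> no change; set of 8 is {6, 8}
Step 11: find(5) -> no change; set of 5 is {0, 1, 4, 5}
Step 12: find(5) -> no change; set of 5 is {0, 1, 4, 5}
Step 13: union(3, 7) -> merged; set of 3 now {3, 7}
Step 14: union(4, 1) -> already same set; set of 4 now {0, 1, 4, 5}
Step 15: union(7, 2) -> merged; set of 7 now {2, 3, 7}
Step 16: union(4, 6) -> merged; set of 4 now {0, 1, 4, 5, 6, 8}
Step 17: find(1) -> no change; set of 1 is {0, 1, 4, 5, 6, 8}
Step 18: find(5) -> no change; set of 5 is {0, 1, 4, 5, 6, 8}
Set of 8: {0, 1, 4, 5, 6, 8}; 2 is not a member.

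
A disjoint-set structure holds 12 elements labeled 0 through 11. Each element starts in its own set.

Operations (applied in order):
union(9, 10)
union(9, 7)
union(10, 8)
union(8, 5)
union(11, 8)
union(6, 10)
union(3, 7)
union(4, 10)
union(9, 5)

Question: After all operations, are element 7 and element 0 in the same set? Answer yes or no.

Answer: no

Derivation:
Step 1: union(9, 10) -> merged; set of 9 now {9, 10}
Step 2: union(9, 7) -> merged; set of 9 now {7, 9, 10}
Step 3: union(10, 8) -> merged; set of 10 now {7, 8, 9, 10}
Step 4: union(8, 5) -> merged; set of 8 now {5, 7, 8, 9, 10}
Step 5: union(11, 8) -> merged; set of 11 now {5, 7, 8, 9, 10, 11}
Step 6: union(6, 10) -> merged; set of 6 now {5, 6, 7, 8, 9, 10, 11}
Step 7: union(3, 7) -> merged; set of 3 now {3, 5, 6, 7, 8, 9, 10, 11}
Step 8: union(4, 10) -> merged; set of 4 now {3, 4, 5, 6, 7, 8, 9, 10, 11}
Step 9: union(9, 5) -> already same set; set of 9 now {3, 4, 5, 6, 7, 8, 9, 10, 11}
Set of 7: {3, 4, 5, 6, 7, 8, 9, 10, 11}; 0 is not a member.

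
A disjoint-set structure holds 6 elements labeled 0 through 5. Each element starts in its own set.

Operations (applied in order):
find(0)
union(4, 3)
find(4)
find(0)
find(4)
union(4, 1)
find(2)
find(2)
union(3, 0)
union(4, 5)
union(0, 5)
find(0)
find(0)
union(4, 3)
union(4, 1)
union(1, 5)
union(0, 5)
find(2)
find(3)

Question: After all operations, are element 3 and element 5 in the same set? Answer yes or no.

Answer: yes

Derivation:
Step 1: find(0) -> no change; set of 0 is {0}
Step 2: union(4, 3) -> merged; set of 4 now {3, 4}
Step 3: find(4) -> no change; set of 4 is {3, 4}
Step 4: find(0) -> no change; set of 0 is {0}
Step 5: find(4) -> no change; set of 4 is {3, 4}
Step 6: union(4, 1) -> merged; set of 4 now {1, 3, 4}
Step 7: find(2) -> no change; set of 2 is {2}
Step 8: find(2) -> no change; set of 2 is {2}
Step 9: union(3, 0) -> merged; set of 3 now {0, 1, 3, 4}
Step 10: union(4, 5) -> merged; set of 4 now {0, 1, 3, 4, 5}
Step 11: union(0, 5) -> already same set; set of 0 now {0, 1, 3, 4, 5}
Step 12: find(0) -> no change; set of 0 is {0, 1, 3, 4, 5}
Step 13: find(0) -> no change; set of 0 is {0, 1, 3, 4, 5}
Step 14: union(4, 3) -> already same set; set of 4 now {0, 1, 3, 4, 5}
Step 15: union(4, 1) -> already same set; set of 4 now {0, 1, 3, 4, 5}
Step 16: union(1, 5) -> already same set; set of 1 now {0, 1, 3, 4, 5}
Step 17: union(0, 5) -> already same set; set of 0 now {0, 1, 3, 4, 5}
Step 18: find(2) -> no change; set of 2 is {2}
Step 19: find(3) -> no change; set of 3 is {0, 1, 3, 4, 5}
Set of 3: {0, 1, 3, 4, 5}; 5 is a member.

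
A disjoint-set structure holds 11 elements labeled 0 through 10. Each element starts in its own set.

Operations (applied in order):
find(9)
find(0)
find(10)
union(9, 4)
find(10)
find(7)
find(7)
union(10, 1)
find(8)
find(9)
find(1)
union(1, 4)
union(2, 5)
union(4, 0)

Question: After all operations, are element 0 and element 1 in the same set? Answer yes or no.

Answer: yes

Derivation:
Step 1: find(9) -> no change; set of 9 is {9}
Step 2: find(0) -> no change; set of 0 is {0}
Step 3: find(10) -> no change; set of 10 is {10}
Step 4: union(9, 4) -> merged; set of 9 now {4, 9}
Step 5: find(10) -> no change; set of 10 is {10}
Step 6: find(7) -> no change; set of 7 is {7}
Step 7: find(7) -> no change; set of 7 is {7}
Step 8: union(10, 1) -> merged; set of 10 now {1, 10}
Step 9: find(8) -> no change; set of 8 is {8}
Step 10: find(9) -> no change; set of 9 is {4, 9}
Step 11: find(1) -> no change; set of 1 is {1, 10}
Step 12: union(1, 4) -> merged; set of 1 now {1, 4, 9, 10}
Step 13: union(2, 5) -> merged; set of 2 now {2, 5}
Step 14: union(4, 0) -> merged; set of 4 now {0, 1, 4, 9, 10}
Set of 0: {0, 1, 4, 9, 10}; 1 is a member.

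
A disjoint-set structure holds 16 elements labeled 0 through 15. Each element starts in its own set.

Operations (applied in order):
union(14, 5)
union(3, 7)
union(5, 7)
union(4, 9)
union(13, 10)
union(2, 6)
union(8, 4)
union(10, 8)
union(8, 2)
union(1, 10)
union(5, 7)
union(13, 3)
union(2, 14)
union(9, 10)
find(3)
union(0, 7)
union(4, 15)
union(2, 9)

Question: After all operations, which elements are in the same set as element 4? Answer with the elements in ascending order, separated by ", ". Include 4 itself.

Answer: 0, 1, 2, 3, 4, 5, 6, 7, 8, 9, 10, 13, 14, 15

Derivation:
Step 1: union(14, 5) -> merged; set of 14 now {5, 14}
Step 2: union(3, 7) -> merged; set of 3 now {3, 7}
Step 3: union(5, 7) -> merged; set of 5 now {3, 5, 7, 14}
Step 4: union(4, 9) -> merged; set of 4 now {4, 9}
Step 5: union(13, 10) -> merged; set of 13 now {10, 13}
Step 6: union(2, 6) -> merged; set of 2 now {2, 6}
Step 7: union(8, 4) -> merged; set of 8 now {4, 8, 9}
Step 8: union(10, 8) -> merged; set of 10 now {4, 8, 9, 10, 13}
Step 9: union(8, 2) -> merged; set of 8 now {2, 4, 6, 8, 9, 10, 13}
Step 10: union(1, 10) -> merged; set of 1 now {1, 2, 4, 6, 8, 9, 10, 13}
Step 11: union(5, 7) -> already same set; set of 5 now {3, 5, 7, 14}
Step 12: union(13, 3) -> merged; set of 13 now {1, 2, 3, 4, 5, 6, 7, 8, 9, 10, 13, 14}
Step 13: union(2, 14) -> already same set; set of 2 now {1, 2, 3, 4, 5, 6, 7, 8, 9, 10, 13, 14}
Step 14: union(9, 10) -> already same set; set of 9 now {1, 2, 3, 4, 5, 6, 7, 8, 9, 10, 13, 14}
Step 15: find(3) -> no change; set of 3 is {1, 2, 3, 4, 5, 6, 7, 8, 9, 10, 13, 14}
Step 16: union(0, 7) -> merged; set of 0 now {0, 1, 2, 3, 4, 5, 6, 7, 8, 9, 10, 13, 14}
Step 17: union(4, 15) -> merged; set of 4 now {0, 1, 2, 3, 4, 5, 6, 7, 8, 9, 10, 13, 14, 15}
Step 18: union(2, 9) -> already same set; set of 2 now {0, 1, 2, 3, 4, 5, 6, 7, 8, 9, 10, 13, 14, 15}
Component of 4: {0, 1, 2, 3, 4, 5, 6, 7, 8, 9, 10, 13, 14, 15}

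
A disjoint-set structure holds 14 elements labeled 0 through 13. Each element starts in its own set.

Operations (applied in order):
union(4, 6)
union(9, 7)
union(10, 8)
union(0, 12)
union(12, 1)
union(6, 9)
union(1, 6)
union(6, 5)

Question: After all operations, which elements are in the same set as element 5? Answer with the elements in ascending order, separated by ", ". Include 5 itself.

Step 1: union(4, 6) -> merged; set of 4 now {4, 6}
Step 2: union(9, 7) -> merged; set of 9 now {7, 9}
Step 3: union(10, 8) -> merged; set of 10 now {8, 10}
Step 4: union(0, 12) -> merged; set of 0 now {0, 12}
Step 5: union(12, 1) -> merged; set of 12 now {0, 1, 12}
Step 6: union(6, 9) -> merged; set of 6 now {4, 6, 7, 9}
Step 7: union(1, 6) -> merged; set of 1 now {0, 1, 4, 6, 7, 9, 12}
Step 8: union(6, 5) -> merged; set of 6 now {0, 1, 4, 5, 6, 7, 9, 12}
Component of 5: {0, 1, 4, 5, 6, 7, 9, 12}

Answer: 0, 1, 4, 5, 6, 7, 9, 12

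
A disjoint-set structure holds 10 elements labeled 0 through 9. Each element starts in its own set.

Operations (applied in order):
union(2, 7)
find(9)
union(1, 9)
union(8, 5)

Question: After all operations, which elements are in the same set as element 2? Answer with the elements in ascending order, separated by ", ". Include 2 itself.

Step 1: union(2, 7) -> merged; set of 2 now {2, 7}
Step 2: find(9) -> no change; set of 9 is {9}
Step 3: union(1, 9) -> merged; set of 1 now {1, 9}
Step 4: union(8, 5) -> merged; set of 8 now {5, 8}
Component of 2: {2, 7}

Answer: 2, 7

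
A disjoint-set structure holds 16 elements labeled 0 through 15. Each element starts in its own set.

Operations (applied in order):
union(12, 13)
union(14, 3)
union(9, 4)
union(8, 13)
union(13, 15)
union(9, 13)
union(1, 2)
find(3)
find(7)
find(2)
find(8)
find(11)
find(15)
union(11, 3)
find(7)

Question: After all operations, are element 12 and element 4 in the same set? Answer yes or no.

Answer: yes

Derivation:
Step 1: union(12, 13) -> merged; set of 12 now {12, 13}
Step 2: union(14, 3) -> merged; set of 14 now {3, 14}
Step 3: union(9, 4) -> merged; set of 9 now {4, 9}
Step 4: union(8, 13) -> merged; set of 8 now {8, 12, 13}
Step 5: union(13, 15) -> merged; set of 13 now {8, 12, 13, 15}
Step 6: union(9, 13) -> merged; set of 9 now {4, 8, 9, 12, 13, 15}
Step 7: union(1, 2) -> merged; set of 1 now {1, 2}
Step 8: find(3) -> no change; set of 3 is {3, 14}
Step 9: find(7) -> no change; set of 7 is {7}
Step 10: find(2) -> no change; set of 2 is {1, 2}
Step 11: find(8) -> no change; set of 8 is {4, 8, 9, 12, 13, 15}
Step 12: find(11) -> no change; set of 11 is {11}
Step 13: find(15) -> no change; set of 15 is {4, 8, 9, 12, 13, 15}
Step 14: union(11, 3) -> merged; set of 11 now {3, 11, 14}
Step 15: find(7) -> no change; set of 7 is {7}
Set of 12: {4, 8, 9, 12, 13, 15}; 4 is a member.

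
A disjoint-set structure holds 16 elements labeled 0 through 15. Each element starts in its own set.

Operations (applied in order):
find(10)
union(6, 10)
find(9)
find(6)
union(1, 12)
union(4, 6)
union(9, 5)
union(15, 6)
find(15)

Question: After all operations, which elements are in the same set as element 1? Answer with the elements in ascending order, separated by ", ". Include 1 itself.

Answer: 1, 12

Derivation:
Step 1: find(10) -> no change; set of 10 is {10}
Step 2: union(6, 10) -> merged; set of 6 now {6, 10}
Step 3: find(9) -> no change; set of 9 is {9}
Step 4: find(6) -> no change; set of 6 is {6, 10}
Step 5: union(1, 12) -> merged; set of 1 now {1, 12}
Step 6: union(4, 6) -> merged; set of 4 now {4, 6, 10}
Step 7: union(9, 5) -> merged; set of 9 now {5, 9}
Step 8: union(15, 6) -> merged; set of 15 now {4, 6, 10, 15}
Step 9: find(15) -> no change; set of 15 is {4, 6, 10, 15}
Component of 1: {1, 12}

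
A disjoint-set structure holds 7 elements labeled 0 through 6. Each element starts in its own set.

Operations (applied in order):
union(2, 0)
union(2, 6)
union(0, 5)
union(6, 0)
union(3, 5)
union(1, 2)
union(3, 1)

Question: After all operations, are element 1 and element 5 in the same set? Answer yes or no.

Answer: yes

Derivation:
Step 1: union(2, 0) -> merged; set of 2 now {0, 2}
Step 2: union(2, 6) -> merged; set of 2 now {0, 2, 6}
Step 3: union(0, 5) -> merged; set of 0 now {0, 2, 5, 6}
Step 4: union(6, 0) -> already same set; set of 6 now {0, 2, 5, 6}
Step 5: union(3, 5) -> merged; set of 3 now {0, 2, 3, 5, 6}
Step 6: union(1, 2) -> merged; set of 1 now {0, 1, 2, 3, 5, 6}
Step 7: union(3, 1) -> already same set; set of 3 now {0, 1, 2, 3, 5, 6}
Set of 1: {0, 1, 2, 3, 5, 6}; 5 is a member.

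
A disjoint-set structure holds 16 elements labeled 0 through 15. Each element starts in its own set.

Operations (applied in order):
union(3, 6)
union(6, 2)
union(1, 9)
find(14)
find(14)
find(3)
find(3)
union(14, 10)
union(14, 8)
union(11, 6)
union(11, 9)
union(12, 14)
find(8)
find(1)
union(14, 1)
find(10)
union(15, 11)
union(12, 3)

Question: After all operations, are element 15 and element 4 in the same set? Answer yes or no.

Step 1: union(3, 6) -> merged; set of 3 now {3, 6}
Step 2: union(6, 2) -> merged; set of 6 now {2, 3, 6}
Step 3: union(1, 9) -> merged; set of 1 now {1, 9}
Step 4: find(14) -> no change; set of 14 is {14}
Step 5: find(14) -> no change; set of 14 is {14}
Step 6: find(3) -> no change; set of 3 is {2, 3, 6}
Step 7: find(3) -> no change; set of 3 is {2, 3, 6}
Step 8: union(14, 10) -> merged; set of 14 now {10, 14}
Step 9: union(14, 8) -> merged; set of 14 now {8, 10, 14}
Step 10: union(11, 6) -> merged; set of 11 now {2, 3, 6, 11}
Step 11: union(11, 9) -> merged; set of 11 now {1, 2, 3, 6, 9, 11}
Step 12: union(12, 14) -> merged; set of 12 now {8, 10, 12, 14}
Step 13: find(8) -> no change; set of 8 is {8, 10, 12, 14}
Step 14: find(1) -> no change; set of 1 is {1, 2, 3, 6, 9, 11}
Step 15: union(14, 1) -> merged; set of 14 now {1, 2, 3, 6, 8, 9, 10, 11, 12, 14}
Step 16: find(10) -> no change; set of 10 is {1, 2, 3, 6, 8, 9, 10, 11, 12, 14}
Step 17: union(15, 11) -> merged; set of 15 now {1, 2, 3, 6, 8, 9, 10, 11, 12, 14, 15}
Step 18: union(12, 3) -> already same set; set of 12 now {1, 2, 3, 6, 8, 9, 10, 11, 12, 14, 15}
Set of 15: {1, 2, 3, 6, 8, 9, 10, 11, 12, 14, 15}; 4 is not a member.

Answer: no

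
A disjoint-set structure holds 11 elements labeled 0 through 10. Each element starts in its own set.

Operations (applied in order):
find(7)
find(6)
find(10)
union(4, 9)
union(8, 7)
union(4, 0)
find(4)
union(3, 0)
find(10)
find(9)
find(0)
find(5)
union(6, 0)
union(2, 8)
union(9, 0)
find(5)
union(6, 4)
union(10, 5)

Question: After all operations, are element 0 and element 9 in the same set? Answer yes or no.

Step 1: find(7) -> no change; set of 7 is {7}
Step 2: find(6) -> no change; set of 6 is {6}
Step 3: find(10) -> no change; set of 10 is {10}
Step 4: union(4, 9) -> merged; set of 4 now {4, 9}
Step 5: union(8, 7) -> merged; set of 8 now {7, 8}
Step 6: union(4, 0) -> merged; set of 4 now {0, 4, 9}
Step 7: find(4) -> no change; set of 4 is {0, 4, 9}
Step 8: union(3, 0) -> merged; set of 3 now {0, 3, 4, 9}
Step 9: find(10) -> no change; set of 10 is {10}
Step 10: find(9) -> no change; set of 9 is {0, 3, 4, 9}
Step 11: find(0) -> no change; set of 0 is {0, 3, 4, 9}
Step 12: find(5) -> no change; set of 5 is {5}
Step 13: union(6, 0) -> merged; set of 6 now {0, 3, 4, 6, 9}
Step 14: union(2, 8) -> merged; set of 2 now {2, 7, 8}
Step 15: union(9, 0) -> already same set; set of 9 now {0, 3, 4, 6, 9}
Step 16: find(5) -> no change; set of 5 is {5}
Step 17: union(6, 4) -> already same set; set of 6 now {0, 3, 4, 6, 9}
Step 18: union(10, 5) -> merged; set of 10 now {5, 10}
Set of 0: {0, 3, 4, 6, 9}; 9 is a member.

Answer: yes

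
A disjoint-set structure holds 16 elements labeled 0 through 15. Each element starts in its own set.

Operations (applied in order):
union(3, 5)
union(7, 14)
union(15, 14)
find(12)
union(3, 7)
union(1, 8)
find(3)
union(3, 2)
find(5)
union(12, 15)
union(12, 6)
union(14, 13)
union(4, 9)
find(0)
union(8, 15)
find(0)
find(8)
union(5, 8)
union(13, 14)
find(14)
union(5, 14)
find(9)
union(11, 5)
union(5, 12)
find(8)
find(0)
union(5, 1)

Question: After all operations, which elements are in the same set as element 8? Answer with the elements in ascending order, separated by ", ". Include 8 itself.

Step 1: union(3, 5) -> merged; set of 3 now {3, 5}
Step 2: union(7, 14) -> merged; set of 7 now {7, 14}
Step 3: union(15, 14) -> merged; set of 15 now {7, 14, 15}
Step 4: find(12) -> no change; set of 12 is {12}
Step 5: union(3, 7) -> merged; set of 3 now {3, 5, 7, 14, 15}
Step 6: union(1, 8) -> merged; set of 1 now {1, 8}
Step 7: find(3) -> no change; set of 3 is {3, 5, 7, 14, 15}
Step 8: union(3, 2) -> merged; set of 3 now {2, 3, 5, 7, 14, 15}
Step 9: find(5) -> no change; set of 5 is {2, 3, 5, 7, 14, 15}
Step 10: union(12, 15) -> merged; set of 12 now {2, 3, 5, 7, 12, 14, 15}
Step 11: union(12, 6) -> merged; set of 12 now {2, 3, 5, 6, 7, 12, 14, 15}
Step 12: union(14, 13) -> merged; set of 14 now {2, 3, 5, 6, 7, 12, 13, 14, 15}
Step 13: union(4, 9) -> merged; set of 4 now {4, 9}
Step 14: find(0) -> no change; set of 0 is {0}
Step 15: union(8, 15) -> merged; set of 8 now {1, 2, 3, 5, 6, 7, 8, 12, 13, 14, 15}
Step 16: find(0) -> no change; set of 0 is {0}
Step 17: find(8) -> no change; set of 8 is {1, 2, 3, 5, 6, 7, 8, 12, 13, 14, 15}
Step 18: union(5, 8) -> already same set; set of 5 now {1, 2, 3, 5, 6, 7, 8, 12, 13, 14, 15}
Step 19: union(13, 14) -> already same set; set of 13 now {1, 2, 3, 5, 6, 7, 8, 12, 13, 14, 15}
Step 20: find(14) -> no change; set of 14 is {1, 2, 3, 5, 6, 7, 8, 12, 13, 14, 15}
Step 21: union(5, 14) -> already same set; set of 5 now {1, 2, 3, 5, 6, 7, 8, 12, 13, 14, 15}
Step 22: find(9) -> no change; set of 9 is {4, 9}
Step 23: union(11, 5) -> merged; set of 11 now {1, 2, 3, 5, 6, 7, 8, 11, 12, 13, 14, 15}
Step 24: union(5, 12) -> already same set; set of 5 now {1, 2, 3, 5, 6, 7, 8, 11, 12, 13, 14, 15}
Step 25: find(8) -> no change; set of 8 is {1, 2, 3, 5, 6, 7, 8, 11, 12, 13, 14, 15}
Step 26: find(0) -> no change; set of 0 is {0}
Step 27: union(5, 1) -> already same set; set of 5 now {1, 2, 3, 5, 6, 7, 8, 11, 12, 13, 14, 15}
Component of 8: {1, 2, 3, 5, 6, 7, 8, 11, 12, 13, 14, 15}

Answer: 1, 2, 3, 5, 6, 7, 8, 11, 12, 13, 14, 15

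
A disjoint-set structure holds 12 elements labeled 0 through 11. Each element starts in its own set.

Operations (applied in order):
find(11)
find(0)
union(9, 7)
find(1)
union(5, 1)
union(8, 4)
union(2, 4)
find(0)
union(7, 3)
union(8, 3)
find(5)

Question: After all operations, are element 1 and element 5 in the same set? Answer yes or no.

Answer: yes

Derivation:
Step 1: find(11) -> no change; set of 11 is {11}
Step 2: find(0) -> no change; set of 0 is {0}
Step 3: union(9, 7) -> merged; set of 9 now {7, 9}
Step 4: find(1) -> no change; set of 1 is {1}
Step 5: union(5, 1) -> merged; set of 5 now {1, 5}
Step 6: union(8, 4) -> merged; set of 8 now {4, 8}
Step 7: union(2, 4) -> merged; set of 2 now {2, 4, 8}
Step 8: find(0) -> no change; set of 0 is {0}
Step 9: union(7, 3) -> merged; set of 7 now {3, 7, 9}
Step 10: union(8, 3) -> merged; set of 8 now {2, 3, 4, 7, 8, 9}
Step 11: find(5) -> no change; set of 5 is {1, 5}
Set of 1: {1, 5}; 5 is a member.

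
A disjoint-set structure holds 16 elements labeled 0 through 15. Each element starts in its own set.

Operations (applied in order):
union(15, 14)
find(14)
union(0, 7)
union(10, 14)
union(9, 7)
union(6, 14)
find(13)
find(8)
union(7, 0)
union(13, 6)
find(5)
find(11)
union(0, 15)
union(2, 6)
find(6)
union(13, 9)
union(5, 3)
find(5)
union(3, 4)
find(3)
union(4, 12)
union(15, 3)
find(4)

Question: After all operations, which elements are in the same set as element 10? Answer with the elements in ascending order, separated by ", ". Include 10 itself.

Step 1: union(15, 14) -> merged; set of 15 now {14, 15}
Step 2: find(14) -> no change; set of 14 is {14, 15}
Step 3: union(0, 7) -> merged; set of 0 now {0, 7}
Step 4: union(10, 14) -> merged; set of 10 now {10, 14, 15}
Step 5: union(9, 7) -> merged; set of 9 now {0, 7, 9}
Step 6: union(6, 14) -> merged; set of 6 now {6, 10, 14, 15}
Step 7: find(13) -> no change; set of 13 is {13}
Step 8: find(8) -> no change; set of 8 is {8}
Step 9: union(7, 0) -> already same set; set of 7 now {0, 7, 9}
Step 10: union(13, 6) -> merged; set of 13 now {6, 10, 13, 14, 15}
Step 11: find(5) -> no change; set of 5 is {5}
Step 12: find(11) -> no change; set of 11 is {11}
Step 13: union(0, 15) -> merged; set of 0 now {0, 6, 7, 9, 10, 13, 14, 15}
Step 14: union(2, 6) -> merged; set of 2 now {0, 2, 6, 7, 9, 10, 13, 14, 15}
Step 15: find(6) -> no change; set of 6 is {0, 2, 6, 7, 9, 10, 13, 14, 15}
Step 16: union(13, 9) -> already same set; set of 13 now {0, 2, 6, 7, 9, 10, 13, 14, 15}
Step 17: union(5, 3) -> merged; set of 5 now {3, 5}
Step 18: find(5) -> no change; set of 5 is {3, 5}
Step 19: union(3, 4) -> merged; set of 3 now {3, 4, 5}
Step 20: find(3) -> no change; set of 3 is {3, 4, 5}
Step 21: union(4, 12) -> merged; set of 4 now {3, 4, 5, 12}
Step 22: union(15, 3) -> merged; set of 15 now {0, 2, 3, 4, 5, 6, 7, 9, 10, 12, 13, 14, 15}
Step 23: find(4) -> no change; set of 4 is {0, 2, 3, 4, 5, 6, 7, 9, 10, 12, 13, 14, 15}
Component of 10: {0, 2, 3, 4, 5, 6, 7, 9, 10, 12, 13, 14, 15}

Answer: 0, 2, 3, 4, 5, 6, 7, 9, 10, 12, 13, 14, 15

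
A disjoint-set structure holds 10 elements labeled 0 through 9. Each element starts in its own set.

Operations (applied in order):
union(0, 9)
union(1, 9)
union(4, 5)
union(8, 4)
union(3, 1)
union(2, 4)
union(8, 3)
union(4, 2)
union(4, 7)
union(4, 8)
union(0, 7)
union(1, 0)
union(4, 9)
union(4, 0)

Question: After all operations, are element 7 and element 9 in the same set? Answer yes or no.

Answer: yes

Derivation:
Step 1: union(0, 9) -> merged; set of 0 now {0, 9}
Step 2: union(1, 9) -> merged; set of 1 now {0, 1, 9}
Step 3: union(4, 5) -> merged; set of 4 now {4, 5}
Step 4: union(8, 4) -> merged; set of 8 now {4, 5, 8}
Step 5: union(3, 1) -> merged; set of 3 now {0, 1, 3, 9}
Step 6: union(2, 4) -> merged; set of 2 now {2, 4, 5, 8}
Step 7: union(8, 3) -> merged; set of 8 now {0, 1, 2, 3, 4, 5, 8, 9}
Step 8: union(4, 2) -> already same set; set of 4 now {0, 1, 2, 3, 4, 5, 8, 9}
Step 9: union(4, 7) -> merged; set of 4 now {0, 1, 2, 3, 4, 5, 7, 8, 9}
Step 10: union(4, 8) -> already same set; set of 4 now {0, 1, 2, 3, 4, 5, 7, 8, 9}
Step 11: union(0, 7) -> already same set; set of 0 now {0, 1, 2, 3, 4, 5, 7, 8, 9}
Step 12: union(1, 0) -> already same set; set of 1 now {0, 1, 2, 3, 4, 5, 7, 8, 9}
Step 13: union(4, 9) -> already same set; set of 4 now {0, 1, 2, 3, 4, 5, 7, 8, 9}
Step 14: union(4, 0) -> already same set; set of 4 now {0, 1, 2, 3, 4, 5, 7, 8, 9}
Set of 7: {0, 1, 2, 3, 4, 5, 7, 8, 9}; 9 is a member.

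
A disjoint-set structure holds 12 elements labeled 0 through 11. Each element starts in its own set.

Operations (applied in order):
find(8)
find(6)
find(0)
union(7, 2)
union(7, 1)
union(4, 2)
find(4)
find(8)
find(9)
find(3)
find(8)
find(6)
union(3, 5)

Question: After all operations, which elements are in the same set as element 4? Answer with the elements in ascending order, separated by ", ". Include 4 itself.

Answer: 1, 2, 4, 7

Derivation:
Step 1: find(8) -> no change; set of 8 is {8}
Step 2: find(6) -> no change; set of 6 is {6}
Step 3: find(0) -> no change; set of 0 is {0}
Step 4: union(7, 2) -> merged; set of 7 now {2, 7}
Step 5: union(7, 1) -> merged; set of 7 now {1, 2, 7}
Step 6: union(4, 2) -> merged; set of 4 now {1, 2, 4, 7}
Step 7: find(4) -> no change; set of 4 is {1, 2, 4, 7}
Step 8: find(8) -> no change; set of 8 is {8}
Step 9: find(9) -> no change; set of 9 is {9}
Step 10: find(3) -> no change; set of 3 is {3}
Step 11: find(8) -> no change; set of 8 is {8}
Step 12: find(6) -> no change; set of 6 is {6}
Step 13: union(3, 5) -> merged; set of 3 now {3, 5}
Component of 4: {1, 2, 4, 7}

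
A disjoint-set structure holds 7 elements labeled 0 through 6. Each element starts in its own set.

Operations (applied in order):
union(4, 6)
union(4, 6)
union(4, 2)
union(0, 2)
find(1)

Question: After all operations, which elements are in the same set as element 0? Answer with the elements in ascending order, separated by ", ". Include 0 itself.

Step 1: union(4, 6) -> merged; set of 4 now {4, 6}
Step 2: union(4, 6) -> already same set; set of 4 now {4, 6}
Step 3: union(4, 2) -> merged; set of 4 now {2, 4, 6}
Step 4: union(0, 2) -> merged; set of 0 now {0, 2, 4, 6}
Step 5: find(1) -> no change; set of 1 is {1}
Component of 0: {0, 2, 4, 6}

Answer: 0, 2, 4, 6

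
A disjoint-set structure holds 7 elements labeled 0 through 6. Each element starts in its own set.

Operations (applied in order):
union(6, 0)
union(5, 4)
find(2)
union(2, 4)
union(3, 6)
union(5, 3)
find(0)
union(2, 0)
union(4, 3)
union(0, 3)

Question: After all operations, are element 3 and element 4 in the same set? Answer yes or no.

Answer: yes

Derivation:
Step 1: union(6, 0) -> merged; set of 6 now {0, 6}
Step 2: union(5, 4) -> merged; set of 5 now {4, 5}
Step 3: find(2) -> no change; set of 2 is {2}
Step 4: union(2, 4) -> merged; set of 2 now {2, 4, 5}
Step 5: union(3, 6) -> merged; set of 3 now {0, 3, 6}
Step 6: union(5, 3) -> merged; set of 5 now {0, 2, 3, 4, 5, 6}
Step 7: find(0) -> no change; set of 0 is {0, 2, 3, 4, 5, 6}
Step 8: union(2, 0) -> already same set; set of 2 now {0, 2, 3, 4, 5, 6}
Step 9: union(4, 3) -> already same set; set of 4 now {0, 2, 3, 4, 5, 6}
Step 10: union(0, 3) -> already same set; set of 0 now {0, 2, 3, 4, 5, 6}
Set of 3: {0, 2, 3, 4, 5, 6}; 4 is a member.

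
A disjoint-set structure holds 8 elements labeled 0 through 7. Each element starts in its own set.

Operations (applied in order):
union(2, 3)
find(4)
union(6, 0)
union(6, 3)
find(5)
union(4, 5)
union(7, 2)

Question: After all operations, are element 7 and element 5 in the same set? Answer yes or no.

Answer: no

Derivation:
Step 1: union(2, 3) -> merged; set of 2 now {2, 3}
Step 2: find(4) -> no change; set of 4 is {4}
Step 3: union(6, 0) -> merged; set of 6 now {0, 6}
Step 4: union(6, 3) -> merged; set of 6 now {0, 2, 3, 6}
Step 5: find(5) -> no change; set of 5 is {5}
Step 6: union(4, 5) -> merged; set of 4 now {4, 5}
Step 7: union(7, 2) -> merged; set of 7 now {0, 2, 3, 6, 7}
Set of 7: {0, 2, 3, 6, 7}; 5 is not a member.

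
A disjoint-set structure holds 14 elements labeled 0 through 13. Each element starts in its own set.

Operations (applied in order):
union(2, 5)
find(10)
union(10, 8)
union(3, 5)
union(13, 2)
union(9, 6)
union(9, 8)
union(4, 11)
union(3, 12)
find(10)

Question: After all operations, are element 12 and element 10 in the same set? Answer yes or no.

Answer: no

Derivation:
Step 1: union(2, 5) -> merged; set of 2 now {2, 5}
Step 2: find(10) -> no change; set of 10 is {10}
Step 3: union(10, 8) -> merged; set of 10 now {8, 10}
Step 4: union(3, 5) -> merged; set of 3 now {2, 3, 5}
Step 5: union(13, 2) -> merged; set of 13 now {2, 3, 5, 13}
Step 6: union(9, 6) -> merged; set of 9 now {6, 9}
Step 7: union(9, 8) -> merged; set of 9 now {6, 8, 9, 10}
Step 8: union(4, 11) -> merged; set of 4 now {4, 11}
Step 9: union(3, 12) -> merged; set of 3 now {2, 3, 5, 12, 13}
Step 10: find(10) -> no change; set of 10 is {6, 8, 9, 10}
Set of 12: {2, 3, 5, 12, 13}; 10 is not a member.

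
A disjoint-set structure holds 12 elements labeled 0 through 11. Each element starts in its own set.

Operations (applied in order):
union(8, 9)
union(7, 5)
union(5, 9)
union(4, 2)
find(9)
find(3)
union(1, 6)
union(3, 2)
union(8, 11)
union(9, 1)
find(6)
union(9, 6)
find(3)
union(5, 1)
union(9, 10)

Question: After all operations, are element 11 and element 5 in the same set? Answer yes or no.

Step 1: union(8, 9) -> merged; set of 8 now {8, 9}
Step 2: union(7, 5) -> merged; set of 7 now {5, 7}
Step 3: union(5, 9) -> merged; set of 5 now {5, 7, 8, 9}
Step 4: union(4, 2) -> merged; set of 4 now {2, 4}
Step 5: find(9) -> no change; set of 9 is {5, 7, 8, 9}
Step 6: find(3) -> no change; set of 3 is {3}
Step 7: union(1, 6) -> merged; set of 1 now {1, 6}
Step 8: union(3, 2) -> merged; set of 3 now {2, 3, 4}
Step 9: union(8, 11) -> merged; set of 8 now {5, 7, 8, 9, 11}
Step 10: union(9, 1) -> merged; set of 9 now {1, 5, 6, 7, 8, 9, 11}
Step 11: find(6) -> no change; set of 6 is {1, 5, 6, 7, 8, 9, 11}
Step 12: union(9, 6) -> already same set; set of 9 now {1, 5, 6, 7, 8, 9, 11}
Step 13: find(3) -> no change; set of 3 is {2, 3, 4}
Step 14: union(5, 1) -> already same set; set of 5 now {1, 5, 6, 7, 8, 9, 11}
Step 15: union(9, 10) -> merged; set of 9 now {1, 5, 6, 7, 8, 9, 10, 11}
Set of 11: {1, 5, 6, 7, 8, 9, 10, 11}; 5 is a member.

Answer: yes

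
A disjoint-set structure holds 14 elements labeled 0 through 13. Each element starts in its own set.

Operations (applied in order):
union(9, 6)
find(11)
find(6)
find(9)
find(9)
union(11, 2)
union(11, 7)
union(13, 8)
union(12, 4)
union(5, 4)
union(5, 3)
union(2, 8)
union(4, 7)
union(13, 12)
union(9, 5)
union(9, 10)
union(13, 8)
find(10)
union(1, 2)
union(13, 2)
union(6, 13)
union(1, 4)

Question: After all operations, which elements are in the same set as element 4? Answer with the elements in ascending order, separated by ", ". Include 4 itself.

Step 1: union(9, 6) -> merged; set of 9 now {6, 9}
Step 2: find(11) -> no change; set of 11 is {11}
Step 3: find(6) -> no change; set of 6 is {6, 9}
Step 4: find(9) -> no change; set of 9 is {6, 9}
Step 5: find(9) -> no change; set of 9 is {6, 9}
Step 6: union(11, 2) -> merged; set of 11 now {2, 11}
Step 7: union(11, 7) -> merged; set of 11 now {2, 7, 11}
Step 8: union(13, 8) -> merged; set of 13 now {8, 13}
Step 9: union(12, 4) -> merged; set of 12 now {4, 12}
Step 10: union(5, 4) -> merged; set of 5 now {4, 5, 12}
Step 11: union(5, 3) -> merged; set of 5 now {3, 4, 5, 12}
Step 12: union(2, 8) -> merged; set of 2 now {2, 7, 8, 11, 13}
Step 13: union(4, 7) -> merged; set of 4 now {2, 3, 4, 5, 7, 8, 11, 12, 13}
Step 14: union(13, 12) -> already same set; set of 13 now {2, 3, 4, 5, 7, 8, 11, 12, 13}
Step 15: union(9, 5) -> merged; set of 9 now {2, 3, 4, 5, 6, 7, 8, 9, 11, 12, 13}
Step 16: union(9, 10) -> merged; set of 9 now {2, 3, 4, 5, 6, 7, 8, 9, 10, 11, 12, 13}
Step 17: union(13, 8) -> already same set; set of 13 now {2, 3, 4, 5, 6, 7, 8, 9, 10, 11, 12, 13}
Step 18: find(10) -> no change; set of 10 is {2, 3, 4, 5, 6, 7, 8, 9, 10, 11, 12, 13}
Step 19: union(1, 2) -> merged; set of 1 now {1, 2, 3, 4, 5, 6, 7, 8, 9, 10, 11, 12, 13}
Step 20: union(13, 2) -> already same set; set of 13 now {1, 2, 3, 4, 5, 6, 7, 8, 9, 10, 11, 12, 13}
Step 21: union(6, 13) -> already same set; set of 6 now {1, 2, 3, 4, 5, 6, 7, 8, 9, 10, 11, 12, 13}
Step 22: union(1, 4) -> already same set; set of 1 now {1, 2, 3, 4, 5, 6, 7, 8, 9, 10, 11, 12, 13}
Component of 4: {1, 2, 3, 4, 5, 6, 7, 8, 9, 10, 11, 12, 13}

Answer: 1, 2, 3, 4, 5, 6, 7, 8, 9, 10, 11, 12, 13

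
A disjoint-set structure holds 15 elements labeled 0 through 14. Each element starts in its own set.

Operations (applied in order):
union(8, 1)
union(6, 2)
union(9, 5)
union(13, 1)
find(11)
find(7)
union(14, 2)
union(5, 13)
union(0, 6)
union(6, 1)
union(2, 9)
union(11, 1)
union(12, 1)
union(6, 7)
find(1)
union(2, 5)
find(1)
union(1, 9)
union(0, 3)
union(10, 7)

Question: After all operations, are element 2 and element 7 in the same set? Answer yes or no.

Step 1: union(8, 1) -> merged; set of 8 now {1, 8}
Step 2: union(6, 2) -> merged; set of 6 now {2, 6}
Step 3: union(9, 5) -> merged; set of 9 now {5, 9}
Step 4: union(13, 1) -> merged; set of 13 now {1, 8, 13}
Step 5: find(11) -> no change; set of 11 is {11}
Step 6: find(7) -> no change; set of 7 is {7}
Step 7: union(14, 2) -> merged; set of 14 now {2, 6, 14}
Step 8: union(5, 13) -> merged; set of 5 now {1, 5, 8, 9, 13}
Step 9: union(0, 6) -> merged; set of 0 now {0, 2, 6, 14}
Step 10: union(6, 1) -> merged; set of 6 now {0, 1, 2, 5, 6, 8, 9, 13, 14}
Step 11: union(2, 9) -> already same set; set of 2 now {0, 1, 2, 5, 6, 8, 9, 13, 14}
Step 12: union(11, 1) -> merged; set of 11 now {0, 1, 2, 5, 6, 8, 9, 11, 13, 14}
Step 13: union(12, 1) -> merged; set of 12 now {0, 1, 2, 5, 6, 8, 9, 11, 12, 13, 14}
Step 14: union(6, 7) -> merged; set of 6 now {0, 1, 2, 5, 6, 7, 8, 9, 11, 12, 13, 14}
Step 15: find(1) -> no change; set of 1 is {0, 1, 2, 5, 6, 7, 8, 9, 11, 12, 13, 14}
Step 16: union(2, 5) -> already same set; set of 2 now {0, 1, 2, 5, 6, 7, 8, 9, 11, 12, 13, 14}
Step 17: find(1) -> no change; set of 1 is {0, 1, 2, 5, 6, 7, 8, 9, 11, 12, 13, 14}
Step 18: union(1, 9) -> already same set; set of 1 now {0, 1, 2, 5, 6, 7, 8, 9, 11, 12, 13, 14}
Step 19: union(0, 3) -> merged; set of 0 now {0, 1, 2, 3, 5, 6, 7, 8, 9, 11, 12, 13, 14}
Step 20: union(10, 7) -> merged; set of 10 now {0, 1, 2, 3, 5, 6, 7, 8, 9, 10, 11, 12, 13, 14}
Set of 2: {0, 1, 2, 3, 5, 6, 7, 8, 9, 10, 11, 12, 13, 14}; 7 is a member.

Answer: yes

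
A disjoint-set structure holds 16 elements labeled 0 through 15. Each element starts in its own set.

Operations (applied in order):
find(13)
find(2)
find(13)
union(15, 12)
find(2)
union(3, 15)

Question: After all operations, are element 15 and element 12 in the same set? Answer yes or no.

Answer: yes

Derivation:
Step 1: find(13) -> no change; set of 13 is {13}
Step 2: find(2) -> no change; set of 2 is {2}
Step 3: find(13) -> no change; set of 13 is {13}
Step 4: union(15, 12) -> merged; set of 15 now {12, 15}
Step 5: find(2) -> no change; set of 2 is {2}
Step 6: union(3, 15) -> merged; set of 3 now {3, 12, 15}
Set of 15: {3, 12, 15}; 12 is a member.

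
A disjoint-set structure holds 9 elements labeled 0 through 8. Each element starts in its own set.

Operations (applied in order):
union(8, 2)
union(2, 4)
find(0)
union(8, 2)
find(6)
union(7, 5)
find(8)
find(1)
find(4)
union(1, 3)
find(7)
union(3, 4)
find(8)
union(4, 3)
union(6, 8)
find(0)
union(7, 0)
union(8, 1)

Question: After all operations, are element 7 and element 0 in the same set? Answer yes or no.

Step 1: union(8, 2) -> merged; set of 8 now {2, 8}
Step 2: union(2, 4) -> merged; set of 2 now {2, 4, 8}
Step 3: find(0) -> no change; set of 0 is {0}
Step 4: union(8, 2) -> already same set; set of 8 now {2, 4, 8}
Step 5: find(6) -> no change; set of 6 is {6}
Step 6: union(7, 5) -> merged; set of 7 now {5, 7}
Step 7: find(8) -> no change; set of 8 is {2, 4, 8}
Step 8: find(1) -> no change; set of 1 is {1}
Step 9: find(4) -> no change; set of 4 is {2, 4, 8}
Step 10: union(1, 3) -> merged; set of 1 now {1, 3}
Step 11: find(7) -> no change; set of 7 is {5, 7}
Step 12: union(3, 4) -> merged; set of 3 now {1, 2, 3, 4, 8}
Step 13: find(8) -> no change; set of 8 is {1, 2, 3, 4, 8}
Step 14: union(4, 3) -> already same set; set of 4 now {1, 2, 3, 4, 8}
Step 15: union(6, 8) -> merged; set of 6 now {1, 2, 3, 4, 6, 8}
Step 16: find(0) -> no change; set of 0 is {0}
Step 17: union(7, 0) -> merged; set of 7 now {0, 5, 7}
Step 18: union(8, 1) -> already same set; set of 8 now {1, 2, 3, 4, 6, 8}
Set of 7: {0, 5, 7}; 0 is a member.

Answer: yes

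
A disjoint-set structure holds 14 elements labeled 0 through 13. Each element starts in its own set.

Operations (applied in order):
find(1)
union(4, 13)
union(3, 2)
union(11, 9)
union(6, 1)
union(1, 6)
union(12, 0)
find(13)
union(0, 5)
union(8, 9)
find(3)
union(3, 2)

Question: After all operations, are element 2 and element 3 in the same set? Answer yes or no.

Step 1: find(1) -> no change; set of 1 is {1}
Step 2: union(4, 13) -> merged; set of 4 now {4, 13}
Step 3: union(3, 2) -> merged; set of 3 now {2, 3}
Step 4: union(11, 9) -> merged; set of 11 now {9, 11}
Step 5: union(6, 1) -> merged; set of 6 now {1, 6}
Step 6: union(1, 6) -> already same set; set of 1 now {1, 6}
Step 7: union(12, 0) -> merged; set of 12 now {0, 12}
Step 8: find(13) -> no change; set of 13 is {4, 13}
Step 9: union(0, 5) -> merged; set of 0 now {0, 5, 12}
Step 10: union(8, 9) -> merged; set of 8 now {8, 9, 11}
Step 11: find(3) -> no change; set of 3 is {2, 3}
Step 12: union(3, 2) -> already same set; set of 3 now {2, 3}
Set of 2: {2, 3}; 3 is a member.

Answer: yes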